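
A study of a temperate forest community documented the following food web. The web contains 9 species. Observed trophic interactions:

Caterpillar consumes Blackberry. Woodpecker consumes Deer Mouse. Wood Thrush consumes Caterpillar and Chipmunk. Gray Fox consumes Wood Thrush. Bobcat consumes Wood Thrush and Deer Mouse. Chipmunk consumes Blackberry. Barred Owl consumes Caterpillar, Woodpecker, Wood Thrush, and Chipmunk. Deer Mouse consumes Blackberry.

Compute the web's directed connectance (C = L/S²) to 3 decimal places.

C = 0.160

The web has S = 9 species and L = 13 feeding links.
C = L / S² = 13 / 81 = 0.1605 ≈ 0.160.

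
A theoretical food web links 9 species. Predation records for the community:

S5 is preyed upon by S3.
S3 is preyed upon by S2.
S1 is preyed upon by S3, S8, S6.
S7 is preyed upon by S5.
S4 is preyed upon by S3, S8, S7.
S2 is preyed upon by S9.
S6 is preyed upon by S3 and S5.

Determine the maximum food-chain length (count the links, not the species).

5 links

One longest chain: S1 → S6 → S5 → S3 → S2 → S9.
It has 6 species and 5 links.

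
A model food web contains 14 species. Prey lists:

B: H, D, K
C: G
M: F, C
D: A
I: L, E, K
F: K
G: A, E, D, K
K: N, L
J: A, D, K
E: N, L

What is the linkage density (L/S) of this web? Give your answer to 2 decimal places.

L/S = 1.57

There are L = 22 links among S = 14 species.
L/S = 22/14 = 1.5714 ≈ 1.57.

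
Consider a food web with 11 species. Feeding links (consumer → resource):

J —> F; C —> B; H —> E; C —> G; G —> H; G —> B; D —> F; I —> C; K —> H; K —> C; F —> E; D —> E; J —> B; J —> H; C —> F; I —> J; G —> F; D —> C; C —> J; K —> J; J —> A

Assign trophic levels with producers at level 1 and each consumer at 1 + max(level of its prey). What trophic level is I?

E is a producer → level 1.
F eats E → level 2.
G eats F (level 2); other prey at levels: B 1, H 2 → level 3.
C eats G (level 3); other prey at levels: B 1, F 2, J 3 → level 4.
I eats C (level 4); other prey at levels: J 3 → level 5.

Trophic level 5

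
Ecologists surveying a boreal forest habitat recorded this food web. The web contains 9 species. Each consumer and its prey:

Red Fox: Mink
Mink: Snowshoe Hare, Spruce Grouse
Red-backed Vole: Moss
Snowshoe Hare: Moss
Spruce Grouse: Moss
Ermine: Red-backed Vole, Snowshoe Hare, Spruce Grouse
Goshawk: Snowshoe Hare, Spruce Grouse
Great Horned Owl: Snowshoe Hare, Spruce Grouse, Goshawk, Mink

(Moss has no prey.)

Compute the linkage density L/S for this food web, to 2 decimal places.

L/S = 1.67

There are L = 15 links among S = 9 species.
L/S = 15/9 = 1.6667 ≈ 1.67.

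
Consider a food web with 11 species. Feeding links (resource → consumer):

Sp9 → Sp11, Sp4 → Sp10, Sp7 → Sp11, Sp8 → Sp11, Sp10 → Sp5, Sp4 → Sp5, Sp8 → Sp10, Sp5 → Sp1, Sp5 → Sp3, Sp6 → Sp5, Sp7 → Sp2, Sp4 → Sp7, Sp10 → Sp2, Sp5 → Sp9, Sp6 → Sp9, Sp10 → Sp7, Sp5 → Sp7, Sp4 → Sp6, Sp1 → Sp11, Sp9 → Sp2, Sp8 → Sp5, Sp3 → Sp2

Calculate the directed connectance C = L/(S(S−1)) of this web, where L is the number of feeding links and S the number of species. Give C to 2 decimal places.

The web has S = 11 species and L = 22 feeding links.
C = L / (S(S−1)) = 22 / 110 = 0.2000 ≈ 0.20.

C = 0.20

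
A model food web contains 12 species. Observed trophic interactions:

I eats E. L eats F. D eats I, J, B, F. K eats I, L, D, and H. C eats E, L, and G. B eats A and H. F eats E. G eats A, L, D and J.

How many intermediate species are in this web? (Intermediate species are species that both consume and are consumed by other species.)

6

Intermediate species (has both prey and predators): F, B, I, D, L, G.
Count: 6.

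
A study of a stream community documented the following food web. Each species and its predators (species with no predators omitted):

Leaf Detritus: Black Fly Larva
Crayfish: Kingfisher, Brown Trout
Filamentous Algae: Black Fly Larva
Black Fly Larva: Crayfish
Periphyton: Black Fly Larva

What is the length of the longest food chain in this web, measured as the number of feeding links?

3 links

One longest chain: Leaf Detritus → Black Fly Larva → Crayfish → Kingfisher.
It has 4 species and 3 links.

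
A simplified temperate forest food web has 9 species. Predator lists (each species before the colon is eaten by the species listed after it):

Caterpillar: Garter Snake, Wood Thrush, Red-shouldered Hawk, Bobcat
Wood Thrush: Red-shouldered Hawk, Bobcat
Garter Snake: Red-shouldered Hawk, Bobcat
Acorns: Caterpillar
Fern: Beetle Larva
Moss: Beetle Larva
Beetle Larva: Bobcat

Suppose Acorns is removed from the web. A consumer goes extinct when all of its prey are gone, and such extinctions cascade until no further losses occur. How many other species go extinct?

4

Remove Acorns.
Round 1: Caterpillar (all prey gone) → extinct.
Round 2: Garter Snake (all prey gone), Wood Thrush (all prey gone) → extinct.
Round 3: Red-shouldered Hawk (all prey gone) → extinct.
No further losses. Total secondary extinctions: 4.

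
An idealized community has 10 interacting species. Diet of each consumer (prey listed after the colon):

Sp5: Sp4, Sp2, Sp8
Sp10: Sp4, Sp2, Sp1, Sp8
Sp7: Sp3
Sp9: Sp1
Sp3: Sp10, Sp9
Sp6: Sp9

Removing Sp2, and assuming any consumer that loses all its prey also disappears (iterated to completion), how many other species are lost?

0

Remove Sp2.
Every predator of it retains at least one other prey: Sp5 still has Sp4, Sp8; Sp10 still has Sp4, Sp1, Sp8.
No consumer loses all prey, so no secondary extinctions occur.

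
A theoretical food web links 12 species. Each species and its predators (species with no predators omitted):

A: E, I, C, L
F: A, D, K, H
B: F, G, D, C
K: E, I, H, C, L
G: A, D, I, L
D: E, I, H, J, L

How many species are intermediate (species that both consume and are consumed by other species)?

Intermediate species (has both prey and predators): F, G, A, D, K.
Count: 5.

5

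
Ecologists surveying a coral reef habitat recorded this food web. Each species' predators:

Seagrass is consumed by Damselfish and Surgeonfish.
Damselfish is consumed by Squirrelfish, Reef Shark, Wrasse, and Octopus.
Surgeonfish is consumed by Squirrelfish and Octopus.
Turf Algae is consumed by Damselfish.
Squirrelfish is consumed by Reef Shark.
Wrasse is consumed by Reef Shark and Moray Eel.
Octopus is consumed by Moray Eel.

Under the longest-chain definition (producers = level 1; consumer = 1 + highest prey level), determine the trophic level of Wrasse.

Turf Algae is a producer → level 1.
Damselfish eats Turf Algae (level 1); other prey at levels: Seagrass 1 → level 2.
Wrasse eats Damselfish → level 3.

Trophic level 3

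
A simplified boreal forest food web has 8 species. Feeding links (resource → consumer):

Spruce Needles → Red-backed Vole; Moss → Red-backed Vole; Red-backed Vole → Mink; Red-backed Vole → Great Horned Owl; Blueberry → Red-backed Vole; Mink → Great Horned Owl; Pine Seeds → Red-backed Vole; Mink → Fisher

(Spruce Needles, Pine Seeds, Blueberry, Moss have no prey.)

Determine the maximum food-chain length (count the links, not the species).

One longest chain: Spruce Needles → Red-backed Vole → Mink → Great Horned Owl.
It has 4 species and 3 links.

3 links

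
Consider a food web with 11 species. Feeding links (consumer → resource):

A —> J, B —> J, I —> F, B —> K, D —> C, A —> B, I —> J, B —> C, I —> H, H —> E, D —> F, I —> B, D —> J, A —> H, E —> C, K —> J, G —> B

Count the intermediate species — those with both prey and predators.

Intermediate species (has both prey and predators): E, K, H, B.
Count: 4.

4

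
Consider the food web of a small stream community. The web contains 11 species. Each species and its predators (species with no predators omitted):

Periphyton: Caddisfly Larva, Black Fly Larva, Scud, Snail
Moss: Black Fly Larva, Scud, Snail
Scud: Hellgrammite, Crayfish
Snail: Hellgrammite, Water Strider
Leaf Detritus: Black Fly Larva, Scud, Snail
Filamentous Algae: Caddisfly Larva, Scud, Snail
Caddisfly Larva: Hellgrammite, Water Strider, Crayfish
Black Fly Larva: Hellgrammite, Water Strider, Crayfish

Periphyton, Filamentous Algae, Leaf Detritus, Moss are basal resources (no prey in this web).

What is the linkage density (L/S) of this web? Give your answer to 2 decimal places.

L/S = 2.09

There are L = 23 links among S = 11 species.
L/S = 23/11 = 2.0909 ≈ 2.09.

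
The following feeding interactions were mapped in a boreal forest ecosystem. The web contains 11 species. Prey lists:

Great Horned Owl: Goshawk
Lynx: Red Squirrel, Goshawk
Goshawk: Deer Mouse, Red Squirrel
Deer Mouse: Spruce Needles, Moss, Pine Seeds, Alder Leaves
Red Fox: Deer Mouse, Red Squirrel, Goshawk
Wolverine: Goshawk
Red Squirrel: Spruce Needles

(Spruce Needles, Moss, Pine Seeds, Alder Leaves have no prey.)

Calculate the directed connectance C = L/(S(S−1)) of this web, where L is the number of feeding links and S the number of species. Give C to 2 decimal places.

The web has S = 11 species and L = 14 feeding links.
C = L / (S(S−1)) = 14 / 110 = 0.1273 ≈ 0.13.

C = 0.13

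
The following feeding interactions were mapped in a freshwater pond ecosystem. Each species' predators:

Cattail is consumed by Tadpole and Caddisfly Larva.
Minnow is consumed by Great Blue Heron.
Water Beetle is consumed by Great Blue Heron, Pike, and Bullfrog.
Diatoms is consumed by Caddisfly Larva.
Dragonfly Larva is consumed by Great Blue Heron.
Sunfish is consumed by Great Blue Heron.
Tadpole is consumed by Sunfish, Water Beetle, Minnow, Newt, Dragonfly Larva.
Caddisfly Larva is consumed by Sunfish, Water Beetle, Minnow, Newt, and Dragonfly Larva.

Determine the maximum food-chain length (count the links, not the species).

3 links

One longest chain: Cattail → Tadpole → Sunfish → Great Blue Heron.
It has 4 species and 3 links.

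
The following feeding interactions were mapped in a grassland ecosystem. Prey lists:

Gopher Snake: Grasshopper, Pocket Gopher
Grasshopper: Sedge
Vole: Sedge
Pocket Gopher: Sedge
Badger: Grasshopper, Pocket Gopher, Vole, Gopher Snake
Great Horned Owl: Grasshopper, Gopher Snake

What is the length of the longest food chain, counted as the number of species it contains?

4 species

One longest chain: Sedge → Grasshopper → Gopher Snake → Great Horned Owl.
It has 4 species and 3 links.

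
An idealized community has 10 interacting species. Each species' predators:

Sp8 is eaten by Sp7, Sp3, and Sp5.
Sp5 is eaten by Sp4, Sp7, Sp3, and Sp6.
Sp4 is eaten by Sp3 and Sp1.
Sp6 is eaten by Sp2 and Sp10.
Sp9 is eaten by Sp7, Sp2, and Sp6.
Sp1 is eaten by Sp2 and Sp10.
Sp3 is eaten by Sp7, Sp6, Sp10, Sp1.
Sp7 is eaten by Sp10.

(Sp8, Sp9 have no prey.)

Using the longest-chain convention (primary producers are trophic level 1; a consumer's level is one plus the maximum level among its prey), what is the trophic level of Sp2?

Sp8 is a producer → level 1.
Sp5 eats Sp8 → level 2.
Sp4 eats Sp5 → level 3.
Sp3 eats Sp4 (level 3); other prey at levels: Sp8 1, Sp5 2 → level 4.
Sp1 eats Sp3 (level 4); other prey at levels: Sp4 3 → level 5.
Sp2 eats Sp1 (level 5); other prey at levels: Sp9 1, Sp6 5 → level 6.

Trophic level 6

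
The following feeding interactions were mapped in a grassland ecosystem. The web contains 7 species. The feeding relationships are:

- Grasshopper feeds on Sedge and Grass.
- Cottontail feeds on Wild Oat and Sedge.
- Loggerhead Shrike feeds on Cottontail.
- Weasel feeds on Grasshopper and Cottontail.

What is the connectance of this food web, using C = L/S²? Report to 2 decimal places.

The web has S = 7 species and L = 7 feeding links.
C = L / S² = 7 / 49 = 0.1429 ≈ 0.14.

C = 0.14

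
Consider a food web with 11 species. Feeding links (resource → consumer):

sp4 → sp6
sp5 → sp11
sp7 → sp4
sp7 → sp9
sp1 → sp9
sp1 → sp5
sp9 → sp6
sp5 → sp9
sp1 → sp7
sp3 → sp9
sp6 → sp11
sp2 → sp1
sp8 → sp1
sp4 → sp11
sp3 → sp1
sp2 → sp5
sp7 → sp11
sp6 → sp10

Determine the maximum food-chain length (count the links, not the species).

One longest chain: sp2 → sp1 → sp7 → sp9 → sp6 → sp11.
It has 6 species and 5 links.

5 links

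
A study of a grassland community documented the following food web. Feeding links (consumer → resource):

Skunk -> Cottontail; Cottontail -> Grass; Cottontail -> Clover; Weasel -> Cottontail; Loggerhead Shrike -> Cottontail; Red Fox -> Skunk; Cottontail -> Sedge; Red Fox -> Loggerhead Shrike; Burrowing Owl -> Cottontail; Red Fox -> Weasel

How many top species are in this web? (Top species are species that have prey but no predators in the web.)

2

Top species (has prey, but nothing eats it): Burrowing Owl, Red Fox.
Count: 2.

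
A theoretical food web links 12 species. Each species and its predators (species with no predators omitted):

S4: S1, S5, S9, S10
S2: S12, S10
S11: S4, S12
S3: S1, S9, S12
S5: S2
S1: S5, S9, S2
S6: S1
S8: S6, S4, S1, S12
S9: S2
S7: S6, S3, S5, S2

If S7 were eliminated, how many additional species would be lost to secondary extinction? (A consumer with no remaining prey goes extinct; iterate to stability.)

Remove S7.
Round 1: S3 (all prey gone) → extinct.
No further losses. Total secondary extinctions: 1.

1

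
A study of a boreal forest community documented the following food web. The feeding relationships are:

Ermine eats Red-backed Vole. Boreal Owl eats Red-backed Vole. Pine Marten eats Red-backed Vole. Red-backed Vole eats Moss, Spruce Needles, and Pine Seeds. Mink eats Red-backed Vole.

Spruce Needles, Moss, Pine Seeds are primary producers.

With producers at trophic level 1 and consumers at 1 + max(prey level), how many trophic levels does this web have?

3

Producers (level 1): Spruce Needles, Moss, Pine Seeds.
Spruce Needles → Red-backed Vole → Mink gives Mink level 3.
No species has a prey at level 3, so no species reaches level 4.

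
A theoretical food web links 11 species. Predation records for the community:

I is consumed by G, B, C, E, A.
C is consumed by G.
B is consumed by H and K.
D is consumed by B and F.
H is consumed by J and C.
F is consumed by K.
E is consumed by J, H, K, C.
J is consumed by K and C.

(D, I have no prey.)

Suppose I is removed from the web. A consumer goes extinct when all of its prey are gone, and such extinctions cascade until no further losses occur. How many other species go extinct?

Remove I.
Round 1: A (all prey gone), E (all prey gone) → extinct.
No further losses. Total secondary extinctions: 2.

2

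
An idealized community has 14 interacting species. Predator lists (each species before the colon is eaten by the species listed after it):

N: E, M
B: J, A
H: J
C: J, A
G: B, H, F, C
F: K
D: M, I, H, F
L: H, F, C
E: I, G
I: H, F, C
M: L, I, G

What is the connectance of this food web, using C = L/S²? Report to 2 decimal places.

C = 0.14

The web has S = 14 species and L = 27 feeding links.
C = L / S² = 27 / 196 = 0.1378 ≈ 0.14.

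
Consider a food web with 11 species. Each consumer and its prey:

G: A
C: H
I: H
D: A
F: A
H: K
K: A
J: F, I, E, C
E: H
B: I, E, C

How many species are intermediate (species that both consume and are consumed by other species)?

Intermediate species (has both prey and predators): K, F, H, I, E, C.
Count: 6.

6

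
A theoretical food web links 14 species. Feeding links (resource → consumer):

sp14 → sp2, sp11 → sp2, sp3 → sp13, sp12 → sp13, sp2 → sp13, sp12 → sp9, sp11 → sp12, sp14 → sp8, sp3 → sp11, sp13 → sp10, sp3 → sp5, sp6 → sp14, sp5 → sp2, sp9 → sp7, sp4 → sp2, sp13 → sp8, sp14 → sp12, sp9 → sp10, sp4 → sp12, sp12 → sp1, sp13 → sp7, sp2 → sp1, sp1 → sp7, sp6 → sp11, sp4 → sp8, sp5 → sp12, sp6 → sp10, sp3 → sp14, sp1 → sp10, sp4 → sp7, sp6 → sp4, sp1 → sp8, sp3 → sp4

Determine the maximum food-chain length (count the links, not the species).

4 links

One longest chain: sp3 → sp5 → sp12 → sp13 → sp10.
It has 5 species and 4 links.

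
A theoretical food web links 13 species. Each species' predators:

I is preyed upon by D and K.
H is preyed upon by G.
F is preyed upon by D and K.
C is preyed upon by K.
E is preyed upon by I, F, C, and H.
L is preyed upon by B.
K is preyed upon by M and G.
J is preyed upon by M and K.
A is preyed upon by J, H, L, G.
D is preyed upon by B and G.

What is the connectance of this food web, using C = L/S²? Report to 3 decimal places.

C = 0.124

The web has S = 13 species and L = 21 feeding links.
C = L / S² = 21 / 169 = 0.1243 ≈ 0.124.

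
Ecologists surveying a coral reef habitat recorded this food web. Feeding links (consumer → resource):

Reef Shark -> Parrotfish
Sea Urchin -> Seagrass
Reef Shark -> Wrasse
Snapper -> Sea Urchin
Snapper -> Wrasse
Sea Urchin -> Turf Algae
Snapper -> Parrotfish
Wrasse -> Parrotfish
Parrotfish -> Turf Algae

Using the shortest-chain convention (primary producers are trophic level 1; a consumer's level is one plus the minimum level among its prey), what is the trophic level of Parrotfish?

Turf Algae is a producer → level 1.
Parrotfish eats Turf Algae → level 2.

Trophic level 2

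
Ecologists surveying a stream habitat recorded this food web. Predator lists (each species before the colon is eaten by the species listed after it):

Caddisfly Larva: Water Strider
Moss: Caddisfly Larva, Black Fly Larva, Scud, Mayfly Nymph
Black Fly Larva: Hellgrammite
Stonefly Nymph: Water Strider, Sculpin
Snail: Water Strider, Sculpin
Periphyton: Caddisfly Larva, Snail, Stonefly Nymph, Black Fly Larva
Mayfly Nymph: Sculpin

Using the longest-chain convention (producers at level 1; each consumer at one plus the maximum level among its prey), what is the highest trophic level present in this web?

3

Producers (level 1): Moss, Periphyton.
Moss → Caddisfly Larva → Water Strider gives Water Strider level 3.
No species has a prey at level 3, so no species reaches level 4.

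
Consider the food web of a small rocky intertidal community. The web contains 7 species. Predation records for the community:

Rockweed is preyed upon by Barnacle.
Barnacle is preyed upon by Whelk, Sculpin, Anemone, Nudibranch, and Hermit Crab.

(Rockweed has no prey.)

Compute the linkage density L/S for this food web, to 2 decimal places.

There are L = 6 links among S = 7 species.
L/S = 6/7 = 0.8571 ≈ 0.86.

L/S = 0.86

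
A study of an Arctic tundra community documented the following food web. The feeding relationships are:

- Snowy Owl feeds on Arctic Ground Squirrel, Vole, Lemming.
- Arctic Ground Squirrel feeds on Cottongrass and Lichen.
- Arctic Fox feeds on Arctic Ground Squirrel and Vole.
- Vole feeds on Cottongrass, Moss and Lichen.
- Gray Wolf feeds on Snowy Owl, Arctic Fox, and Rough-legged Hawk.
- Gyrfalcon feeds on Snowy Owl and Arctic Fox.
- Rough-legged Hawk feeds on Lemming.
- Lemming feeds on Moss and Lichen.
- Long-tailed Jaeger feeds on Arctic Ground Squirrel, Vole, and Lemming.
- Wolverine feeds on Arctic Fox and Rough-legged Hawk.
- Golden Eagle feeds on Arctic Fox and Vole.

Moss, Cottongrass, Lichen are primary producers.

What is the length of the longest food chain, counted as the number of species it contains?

4 species

One longest chain: Moss → Lemming → Rough-legged Hawk → Wolverine.
It has 4 species and 3 links.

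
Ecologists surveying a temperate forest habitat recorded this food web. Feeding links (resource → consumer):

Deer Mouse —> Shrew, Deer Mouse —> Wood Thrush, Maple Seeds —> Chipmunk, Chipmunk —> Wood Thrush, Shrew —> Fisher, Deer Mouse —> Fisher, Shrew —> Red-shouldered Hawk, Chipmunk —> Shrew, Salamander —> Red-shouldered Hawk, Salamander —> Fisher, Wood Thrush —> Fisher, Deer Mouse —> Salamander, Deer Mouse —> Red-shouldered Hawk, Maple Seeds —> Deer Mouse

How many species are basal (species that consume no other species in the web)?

Basal species (no prey listed): Maple Seeds.
Count: 1.

1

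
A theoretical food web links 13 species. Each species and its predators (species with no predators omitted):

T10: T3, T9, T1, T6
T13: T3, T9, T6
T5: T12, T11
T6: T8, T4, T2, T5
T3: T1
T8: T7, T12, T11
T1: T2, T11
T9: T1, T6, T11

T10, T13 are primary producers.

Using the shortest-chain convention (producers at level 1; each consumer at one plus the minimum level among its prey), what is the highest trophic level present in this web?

4

Producers (level 1): T10, T13.
Following each consumer down to its lowest-level prey: T10 → T6 → T5 → T12 (levels 1 through 4).
All prey of T12 (T5 3, T8 3) are at level 3 or above, so T12 is at level 1 + 3 = 4.
Every consumer has at least one prey at level 3 or below, so none exceeds level 4.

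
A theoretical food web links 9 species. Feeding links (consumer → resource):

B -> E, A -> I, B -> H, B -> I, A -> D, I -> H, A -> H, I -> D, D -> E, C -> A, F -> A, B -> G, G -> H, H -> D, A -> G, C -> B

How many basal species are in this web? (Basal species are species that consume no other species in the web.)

1

Basal species (no prey listed): E.
Count: 1.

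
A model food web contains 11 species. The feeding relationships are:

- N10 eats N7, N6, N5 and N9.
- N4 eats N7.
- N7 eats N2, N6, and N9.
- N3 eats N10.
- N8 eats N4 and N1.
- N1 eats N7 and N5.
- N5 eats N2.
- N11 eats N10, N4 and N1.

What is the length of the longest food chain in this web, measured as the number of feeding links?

One longest chain: N2 → N5 → N10 → N3.
It has 4 species and 3 links.

3 links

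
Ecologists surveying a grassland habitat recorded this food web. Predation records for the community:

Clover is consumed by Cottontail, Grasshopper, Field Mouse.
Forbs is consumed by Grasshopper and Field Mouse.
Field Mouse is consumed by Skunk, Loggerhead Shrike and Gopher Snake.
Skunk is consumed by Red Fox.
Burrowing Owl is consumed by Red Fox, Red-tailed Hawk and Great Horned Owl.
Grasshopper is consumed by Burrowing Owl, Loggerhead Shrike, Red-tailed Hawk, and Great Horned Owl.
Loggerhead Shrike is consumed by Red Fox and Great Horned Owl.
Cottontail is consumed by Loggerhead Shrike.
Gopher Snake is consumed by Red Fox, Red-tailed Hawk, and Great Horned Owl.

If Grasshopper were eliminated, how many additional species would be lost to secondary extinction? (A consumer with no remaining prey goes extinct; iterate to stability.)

Remove Grasshopper.
Round 1: Burrowing Owl (all prey gone) → extinct.
No further losses. Total secondary extinctions: 1.

1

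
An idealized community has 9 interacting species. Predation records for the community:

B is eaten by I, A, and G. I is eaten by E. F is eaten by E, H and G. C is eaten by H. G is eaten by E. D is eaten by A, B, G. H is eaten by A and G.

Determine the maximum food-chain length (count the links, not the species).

One longest chain: D → B → I → E.
It has 4 species and 3 links.

3 links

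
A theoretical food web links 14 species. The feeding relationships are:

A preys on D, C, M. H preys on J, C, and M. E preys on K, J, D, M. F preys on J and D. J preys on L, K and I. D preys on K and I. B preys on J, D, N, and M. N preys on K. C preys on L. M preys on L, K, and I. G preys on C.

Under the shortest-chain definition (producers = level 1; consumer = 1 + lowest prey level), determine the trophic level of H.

L is a producer → level 1.
M eats L → level 2.
H eats M → level 3.
No prey of H is below level 2, so 3 is the minimum.

Trophic level 3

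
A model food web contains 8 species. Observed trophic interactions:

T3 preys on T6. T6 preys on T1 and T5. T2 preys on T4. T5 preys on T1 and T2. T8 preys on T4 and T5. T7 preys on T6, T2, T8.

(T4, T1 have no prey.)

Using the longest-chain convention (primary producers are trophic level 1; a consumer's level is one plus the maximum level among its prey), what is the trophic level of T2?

T4 is a producer → level 1.
T2 eats T4 → level 2.

Trophic level 2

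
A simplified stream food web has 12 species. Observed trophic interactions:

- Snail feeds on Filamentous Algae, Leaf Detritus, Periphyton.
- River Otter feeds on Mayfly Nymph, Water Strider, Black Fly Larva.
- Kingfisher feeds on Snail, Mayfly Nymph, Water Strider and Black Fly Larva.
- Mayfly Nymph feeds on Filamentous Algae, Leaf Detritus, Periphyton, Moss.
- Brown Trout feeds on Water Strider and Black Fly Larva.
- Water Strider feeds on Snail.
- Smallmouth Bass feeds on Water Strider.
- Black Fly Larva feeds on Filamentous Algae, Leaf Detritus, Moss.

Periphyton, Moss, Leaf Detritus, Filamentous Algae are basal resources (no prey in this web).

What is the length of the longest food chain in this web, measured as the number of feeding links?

3 links

One longest chain: Periphyton → Snail → Water Strider → Smallmouth Bass.
It has 4 species and 3 links.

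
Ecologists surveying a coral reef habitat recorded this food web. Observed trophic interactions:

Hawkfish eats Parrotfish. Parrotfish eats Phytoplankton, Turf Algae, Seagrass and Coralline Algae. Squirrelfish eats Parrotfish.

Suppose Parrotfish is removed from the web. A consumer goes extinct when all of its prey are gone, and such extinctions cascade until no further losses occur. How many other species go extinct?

Remove Parrotfish.
Round 1: Hawkfish (all prey gone), Squirrelfish (all prey gone) → extinct.
No further losses. Total secondary extinctions: 2.

2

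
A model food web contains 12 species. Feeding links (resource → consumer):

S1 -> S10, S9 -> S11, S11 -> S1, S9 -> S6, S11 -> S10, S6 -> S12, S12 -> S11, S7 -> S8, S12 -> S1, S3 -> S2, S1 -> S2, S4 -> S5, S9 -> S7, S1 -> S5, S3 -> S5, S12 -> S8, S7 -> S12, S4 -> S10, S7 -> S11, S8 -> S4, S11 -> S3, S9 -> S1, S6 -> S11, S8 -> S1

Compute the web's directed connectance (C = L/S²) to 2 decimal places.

C = 0.17

The web has S = 12 species and L = 24 feeding links.
C = L / S² = 24 / 144 = 0.1667 ≈ 0.17.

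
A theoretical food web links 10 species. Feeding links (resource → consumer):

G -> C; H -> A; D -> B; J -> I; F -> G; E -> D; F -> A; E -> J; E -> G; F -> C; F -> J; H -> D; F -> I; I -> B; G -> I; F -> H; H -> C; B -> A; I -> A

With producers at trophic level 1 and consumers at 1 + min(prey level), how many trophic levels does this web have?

Producers (level 1): F, E.
Following each consumer down to its lowest-level prey: F → I → B (levels 1 through 3).
All prey of B (I 2, D 2) are at level 2 or above, so B is at level 1 + 2 = 3.
Every consumer has at least one prey at level 2 or below, so none exceeds level 3.

3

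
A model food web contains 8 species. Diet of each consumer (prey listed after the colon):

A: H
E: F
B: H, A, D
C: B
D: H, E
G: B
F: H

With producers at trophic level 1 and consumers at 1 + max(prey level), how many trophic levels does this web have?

Producers (level 1): H.
H → F → E → D → B → C gives C level 6.
No species has a prey at level 6, so no species reaches level 7.

6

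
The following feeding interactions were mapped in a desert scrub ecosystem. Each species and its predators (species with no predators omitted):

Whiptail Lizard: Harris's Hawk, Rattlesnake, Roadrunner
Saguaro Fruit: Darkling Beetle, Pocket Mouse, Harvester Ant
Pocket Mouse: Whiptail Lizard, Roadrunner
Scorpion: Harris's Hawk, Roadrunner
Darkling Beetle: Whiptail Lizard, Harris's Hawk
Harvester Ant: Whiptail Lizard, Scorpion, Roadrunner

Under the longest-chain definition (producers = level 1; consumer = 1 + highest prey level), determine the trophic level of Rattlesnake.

Trophic level 4

Saguaro Fruit is a producer → level 1.
Darkling Beetle eats Saguaro Fruit → level 2.
Whiptail Lizard eats Darkling Beetle (level 2); other prey at levels: Pocket Mouse 2, Harvester Ant 2 → level 3.
Rattlesnake eats Whiptail Lizard → level 4.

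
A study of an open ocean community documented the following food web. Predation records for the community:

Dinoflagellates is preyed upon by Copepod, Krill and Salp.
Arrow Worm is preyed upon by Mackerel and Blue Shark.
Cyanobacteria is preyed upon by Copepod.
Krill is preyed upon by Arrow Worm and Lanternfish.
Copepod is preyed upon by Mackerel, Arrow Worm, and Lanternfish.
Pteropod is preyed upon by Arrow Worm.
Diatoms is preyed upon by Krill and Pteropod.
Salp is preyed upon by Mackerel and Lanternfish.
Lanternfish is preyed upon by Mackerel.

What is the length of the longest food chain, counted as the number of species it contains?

4 species

One longest chain: Diatoms → Pteropod → Arrow Worm → Mackerel.
It has 4 species and 3 links.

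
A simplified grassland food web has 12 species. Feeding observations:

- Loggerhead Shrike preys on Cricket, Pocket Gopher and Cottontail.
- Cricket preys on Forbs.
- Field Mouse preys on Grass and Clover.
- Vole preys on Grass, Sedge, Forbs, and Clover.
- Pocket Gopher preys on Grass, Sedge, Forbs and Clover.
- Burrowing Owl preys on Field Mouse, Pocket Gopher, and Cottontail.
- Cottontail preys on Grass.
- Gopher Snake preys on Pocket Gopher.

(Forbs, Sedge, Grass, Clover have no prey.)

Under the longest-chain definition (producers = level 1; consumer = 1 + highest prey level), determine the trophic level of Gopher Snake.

Forbs is a producer → level 1.
Pocket Gopher eats Forbs (level 1); other prey at levels: Sedge 1, Grass 1, Clover 1 → level 2.
Gopher Snake eats Pocket Gopher → level 3.

Trophic level 3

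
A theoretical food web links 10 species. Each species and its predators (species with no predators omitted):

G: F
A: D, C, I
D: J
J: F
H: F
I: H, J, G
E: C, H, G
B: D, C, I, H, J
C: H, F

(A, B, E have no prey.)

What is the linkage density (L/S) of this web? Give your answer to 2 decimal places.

There are L = 20 links among S = 10 species.
L/S = 20/10 = 2.0000 ≈ 2.00.

L/S = 2.00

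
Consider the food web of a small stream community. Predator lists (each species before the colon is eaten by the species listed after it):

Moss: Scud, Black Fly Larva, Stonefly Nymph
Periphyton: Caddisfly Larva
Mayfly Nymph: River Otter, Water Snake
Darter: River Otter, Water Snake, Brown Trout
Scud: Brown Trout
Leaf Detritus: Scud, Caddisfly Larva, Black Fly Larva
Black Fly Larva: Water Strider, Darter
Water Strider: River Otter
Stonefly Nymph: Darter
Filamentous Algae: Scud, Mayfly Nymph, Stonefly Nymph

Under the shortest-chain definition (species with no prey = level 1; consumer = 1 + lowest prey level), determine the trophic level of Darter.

Trophic level 3

Filamentous Algae has no prey (basal) → level 1.
Stonefly Nymph eats Filamentous Algae → level 2.
Darter eats Stonefly Nymph → level 3.
No prey of Darter is below level 2, so 3 is the minimum.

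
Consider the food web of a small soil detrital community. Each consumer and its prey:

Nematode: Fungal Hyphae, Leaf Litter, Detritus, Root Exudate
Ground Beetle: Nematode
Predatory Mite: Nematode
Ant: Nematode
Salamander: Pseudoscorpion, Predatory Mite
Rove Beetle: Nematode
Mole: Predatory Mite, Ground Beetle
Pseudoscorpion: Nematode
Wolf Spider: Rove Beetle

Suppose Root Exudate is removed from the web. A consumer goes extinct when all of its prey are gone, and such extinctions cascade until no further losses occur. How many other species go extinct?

Remove Root Exudate.
Every predator of it retains at least one other prey: Nematode still has Fungal Hyphae, Leaf Litter, Detritus.
No consumer loses all prey, so no secondary extinctions occur.

0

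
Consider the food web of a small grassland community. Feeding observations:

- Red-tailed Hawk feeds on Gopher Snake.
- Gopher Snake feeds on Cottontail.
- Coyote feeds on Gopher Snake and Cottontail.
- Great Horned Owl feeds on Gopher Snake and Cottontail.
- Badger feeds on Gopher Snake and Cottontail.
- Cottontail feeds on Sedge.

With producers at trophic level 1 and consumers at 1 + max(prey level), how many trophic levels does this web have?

4

Producers (level 1): Sedge.
Sedge → Cottontail → Gopher Snake → Badger gives Badger level 4.
No species has a prey at level 4, so no species reaches level 5.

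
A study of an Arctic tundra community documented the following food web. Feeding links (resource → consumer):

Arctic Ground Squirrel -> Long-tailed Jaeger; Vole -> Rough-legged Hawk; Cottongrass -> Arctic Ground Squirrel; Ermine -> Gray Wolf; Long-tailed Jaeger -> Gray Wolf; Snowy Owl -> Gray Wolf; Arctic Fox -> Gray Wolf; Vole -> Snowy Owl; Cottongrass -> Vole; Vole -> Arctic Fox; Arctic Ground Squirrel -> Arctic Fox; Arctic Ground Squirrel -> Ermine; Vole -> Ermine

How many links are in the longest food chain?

One longest chain: Cottongrass → Vole → Ermine → Gray Wolf.
It has 4 species and 3 links.

3 links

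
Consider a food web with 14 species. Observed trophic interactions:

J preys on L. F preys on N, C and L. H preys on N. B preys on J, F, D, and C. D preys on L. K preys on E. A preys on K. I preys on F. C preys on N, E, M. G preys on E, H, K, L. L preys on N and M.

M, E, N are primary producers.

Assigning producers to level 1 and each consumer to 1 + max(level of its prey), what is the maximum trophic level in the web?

Producers (level 1): M, E, N.
M → L → F → B gives B level 4.
No species has a prey at level 4, so no species reaches level 5.

4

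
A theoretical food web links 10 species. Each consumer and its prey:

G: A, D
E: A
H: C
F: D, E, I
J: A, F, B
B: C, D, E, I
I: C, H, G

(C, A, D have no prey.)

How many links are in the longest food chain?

4 links

One longest chain: C → H → I → B → J.
It has 5 species and 4 links.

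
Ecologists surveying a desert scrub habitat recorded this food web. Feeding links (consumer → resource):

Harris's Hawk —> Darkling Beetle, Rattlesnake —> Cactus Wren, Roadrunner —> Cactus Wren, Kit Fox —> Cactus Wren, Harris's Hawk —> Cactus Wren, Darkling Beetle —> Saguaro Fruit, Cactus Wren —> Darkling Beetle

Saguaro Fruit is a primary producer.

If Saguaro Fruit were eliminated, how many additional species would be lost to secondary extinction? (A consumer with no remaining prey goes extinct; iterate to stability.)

Remove Saguaro Fruit.
Round 1: Darkling Beetle (all prey gone) → extinct.
Round 2: Cactus Wren (all prey gone) → extinct.
Round 3: Harris's Hawk (all prey gone), Rattlesnake (all prey gone), Kit Fox (all prey gone), Roadrunner (all prey gone) → extinct.
No further losses. Total secondary extinctions: 6.

6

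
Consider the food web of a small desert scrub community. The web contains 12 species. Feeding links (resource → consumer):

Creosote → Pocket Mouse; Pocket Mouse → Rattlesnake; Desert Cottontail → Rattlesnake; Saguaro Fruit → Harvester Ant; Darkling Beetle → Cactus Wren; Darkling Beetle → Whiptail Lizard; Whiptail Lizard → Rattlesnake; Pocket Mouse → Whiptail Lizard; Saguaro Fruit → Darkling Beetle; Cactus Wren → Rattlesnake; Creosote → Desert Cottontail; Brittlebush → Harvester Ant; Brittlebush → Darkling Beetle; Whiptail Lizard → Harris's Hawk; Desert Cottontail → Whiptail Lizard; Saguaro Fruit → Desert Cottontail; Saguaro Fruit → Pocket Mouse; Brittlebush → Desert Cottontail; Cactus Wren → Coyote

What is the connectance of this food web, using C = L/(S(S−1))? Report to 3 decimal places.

C = 0.144

The web has S = 12 species and L = 19 feeding links.
C = L / (S(S−1)) = 19 / 132 = 0.1439 ≈ 0.144.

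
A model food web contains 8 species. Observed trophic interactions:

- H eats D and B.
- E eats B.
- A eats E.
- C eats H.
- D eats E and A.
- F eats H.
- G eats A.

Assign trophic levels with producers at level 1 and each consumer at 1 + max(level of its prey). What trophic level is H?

Trophic level 5

B is a producer → level 1.
E eats B → level 2.
A eats E → level 3.
D eats A (level 3); other prey at levels: E 2 → level 4.
H eats D (level 4); other prey at levels: B 1 → level 5.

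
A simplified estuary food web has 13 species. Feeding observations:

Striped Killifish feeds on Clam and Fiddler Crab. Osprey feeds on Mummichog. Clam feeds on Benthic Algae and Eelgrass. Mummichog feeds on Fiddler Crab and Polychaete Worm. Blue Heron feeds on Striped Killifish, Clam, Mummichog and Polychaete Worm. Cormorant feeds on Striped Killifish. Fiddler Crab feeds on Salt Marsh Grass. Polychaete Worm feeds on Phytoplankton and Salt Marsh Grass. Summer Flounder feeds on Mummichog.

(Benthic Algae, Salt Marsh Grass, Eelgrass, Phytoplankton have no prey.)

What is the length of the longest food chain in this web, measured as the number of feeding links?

3 links

One longest chain: Salt Marsh Grass → Fiddler Crab → Mummichog → Osprey.
It has 4 species and 3 links.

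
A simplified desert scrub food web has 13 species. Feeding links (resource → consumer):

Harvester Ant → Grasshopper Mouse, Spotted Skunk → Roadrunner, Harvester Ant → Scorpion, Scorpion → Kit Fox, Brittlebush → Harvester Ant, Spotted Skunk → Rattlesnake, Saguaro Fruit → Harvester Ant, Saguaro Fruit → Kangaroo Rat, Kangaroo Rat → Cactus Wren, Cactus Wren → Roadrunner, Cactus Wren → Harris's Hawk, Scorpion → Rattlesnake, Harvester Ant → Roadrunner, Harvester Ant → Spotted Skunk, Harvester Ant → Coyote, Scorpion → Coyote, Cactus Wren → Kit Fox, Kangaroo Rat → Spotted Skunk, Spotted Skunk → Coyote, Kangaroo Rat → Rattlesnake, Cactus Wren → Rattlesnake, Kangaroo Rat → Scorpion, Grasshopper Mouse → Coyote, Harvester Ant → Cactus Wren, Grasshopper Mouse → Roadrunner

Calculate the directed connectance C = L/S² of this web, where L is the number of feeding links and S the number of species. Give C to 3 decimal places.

The web has S = 13 species and L = 25 feeding links.
C = L / S² = 25 / 169 = 0.1479 ≈ 0.148.

C = 0.148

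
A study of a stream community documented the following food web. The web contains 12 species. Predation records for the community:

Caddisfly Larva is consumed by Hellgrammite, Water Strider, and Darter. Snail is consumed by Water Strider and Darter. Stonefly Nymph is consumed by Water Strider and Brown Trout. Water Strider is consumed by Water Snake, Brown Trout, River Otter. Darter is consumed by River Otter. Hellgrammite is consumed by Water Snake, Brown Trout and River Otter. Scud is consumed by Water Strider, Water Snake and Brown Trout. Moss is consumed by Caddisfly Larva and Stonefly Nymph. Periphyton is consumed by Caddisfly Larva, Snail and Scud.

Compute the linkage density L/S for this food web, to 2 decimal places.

There are L = 22 links among S = 12 species.
L/S = 22/12 = 1.8333 ≈ 1.83.

L/S = 1.83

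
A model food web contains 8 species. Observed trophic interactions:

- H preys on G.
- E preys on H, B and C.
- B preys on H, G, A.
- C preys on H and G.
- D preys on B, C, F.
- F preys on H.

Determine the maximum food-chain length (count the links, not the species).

3 links

One longest chain: G → H → C → E.
It has 4 species and 3 links.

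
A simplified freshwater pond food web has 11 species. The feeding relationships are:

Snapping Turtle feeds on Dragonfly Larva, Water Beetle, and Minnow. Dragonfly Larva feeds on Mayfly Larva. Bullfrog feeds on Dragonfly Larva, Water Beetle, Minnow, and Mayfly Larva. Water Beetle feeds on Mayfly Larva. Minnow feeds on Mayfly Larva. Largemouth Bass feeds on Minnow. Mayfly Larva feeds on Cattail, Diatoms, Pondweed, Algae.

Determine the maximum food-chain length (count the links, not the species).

3 links

One longest chain: Diatoms → Mayfly Larva → Dragonfly Larva → Snapping Turtle.
It has 4 species and 3 links.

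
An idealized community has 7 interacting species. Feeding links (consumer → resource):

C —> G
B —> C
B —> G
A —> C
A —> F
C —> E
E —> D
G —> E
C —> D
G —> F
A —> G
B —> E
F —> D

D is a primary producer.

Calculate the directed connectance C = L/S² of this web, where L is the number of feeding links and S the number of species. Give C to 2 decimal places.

C = 0.27

The web has S = 7 species and L = 13 feeding links.
C = L / S² = 13 / 49 = 0.2653 ≈ 0.27.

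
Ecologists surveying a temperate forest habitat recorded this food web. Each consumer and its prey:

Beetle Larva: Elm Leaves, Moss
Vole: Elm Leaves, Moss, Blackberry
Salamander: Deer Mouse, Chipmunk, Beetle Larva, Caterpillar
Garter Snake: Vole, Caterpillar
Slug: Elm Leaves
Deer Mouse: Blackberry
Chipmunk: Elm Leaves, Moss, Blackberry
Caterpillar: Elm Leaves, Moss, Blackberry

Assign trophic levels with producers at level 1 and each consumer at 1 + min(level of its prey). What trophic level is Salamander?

Trophic level 3

Elm Leaves is a producer → level 1.
Caterpillar eats Elm Leaves → level 2.
Salamander eats Caterpillar → level 3.
No prey of Salamander is below level 2, so 3 is the minimum.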